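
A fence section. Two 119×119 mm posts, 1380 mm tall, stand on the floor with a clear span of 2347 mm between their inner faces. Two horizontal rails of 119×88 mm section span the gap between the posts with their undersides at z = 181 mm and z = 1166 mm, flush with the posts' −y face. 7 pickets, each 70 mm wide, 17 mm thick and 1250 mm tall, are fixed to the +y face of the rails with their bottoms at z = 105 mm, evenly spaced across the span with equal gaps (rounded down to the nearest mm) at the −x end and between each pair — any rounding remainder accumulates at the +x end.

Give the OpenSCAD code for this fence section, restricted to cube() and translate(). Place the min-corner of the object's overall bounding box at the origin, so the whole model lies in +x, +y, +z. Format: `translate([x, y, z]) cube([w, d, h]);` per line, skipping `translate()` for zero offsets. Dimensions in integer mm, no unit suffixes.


cube([119, 119, 1380]);
translate([2466, 0, 0]) cube([119, 119, 1380]);
translate([119, 0, 181]) cube([2347, 119, 88]);
translate([119, 0, 1166]) cube([2347, 119, 88]);
translate([351, 119, 105]) cube([70, 17, 1250]);
translate([653, 119, 105]) cube([70, 17, 1250]);
translate([955, 119, 105]) cube([70, 17, 1250]);
translate([1257, 119, 105]) cube([70, 17, 1250]);
translate([1559, 119, 105]) cube([70, 17, 1250]);
translate([1861, 119, 105]) cube([70, 17, 1250]);
translate([2163, 119, 105]) cube([70, 17, 1250]);


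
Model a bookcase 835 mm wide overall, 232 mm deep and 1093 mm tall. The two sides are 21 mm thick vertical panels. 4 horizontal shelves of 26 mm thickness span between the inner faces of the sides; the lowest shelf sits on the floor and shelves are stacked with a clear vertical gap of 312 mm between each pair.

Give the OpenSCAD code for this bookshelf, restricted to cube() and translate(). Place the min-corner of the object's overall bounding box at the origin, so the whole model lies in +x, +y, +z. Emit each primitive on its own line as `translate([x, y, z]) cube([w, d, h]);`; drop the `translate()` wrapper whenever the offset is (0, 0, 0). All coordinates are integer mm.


cube([21, 232, 1093]);
translate([814, 0, 0]) cube([21, 232, 1093]);
translate([21, 0, 0]) cube([793, 232, 26]);
translate([21, 0, 338]) cube([793, 232, 26]);
translate([21, 0, 676]) cube([793, 232, 26]);
translate([21, 0, 1014]) cube([793, 232, 26]);


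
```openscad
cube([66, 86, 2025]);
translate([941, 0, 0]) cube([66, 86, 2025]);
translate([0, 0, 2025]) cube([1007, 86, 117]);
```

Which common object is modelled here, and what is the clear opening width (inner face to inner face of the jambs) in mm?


A door frame. The clear opening width is 875 mm.

Two 2025 mm tall posts with a header on top — a door frame. The left jamb is 66 mm wide at x = 0; the right jamb starts at x = 941. The clear opening is 941 − 66 = 875 mm.


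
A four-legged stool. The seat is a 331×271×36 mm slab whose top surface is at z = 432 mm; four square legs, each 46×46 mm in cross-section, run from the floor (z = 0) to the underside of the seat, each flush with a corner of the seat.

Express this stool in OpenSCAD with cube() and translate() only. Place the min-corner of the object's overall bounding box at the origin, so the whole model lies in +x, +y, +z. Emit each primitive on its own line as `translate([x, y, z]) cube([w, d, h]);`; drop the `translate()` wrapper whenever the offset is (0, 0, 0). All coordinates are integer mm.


translate([0, 0, 396]) cube([331, 271, 36]);
cube([46, 46, 396]);
translate([285, 0, 0]) cube([46, 46, 396]);
translate([0, 225, 0]) cube([46, 46, 396]);
translate([285, 225, 0]) cube([46, 46, 396]);


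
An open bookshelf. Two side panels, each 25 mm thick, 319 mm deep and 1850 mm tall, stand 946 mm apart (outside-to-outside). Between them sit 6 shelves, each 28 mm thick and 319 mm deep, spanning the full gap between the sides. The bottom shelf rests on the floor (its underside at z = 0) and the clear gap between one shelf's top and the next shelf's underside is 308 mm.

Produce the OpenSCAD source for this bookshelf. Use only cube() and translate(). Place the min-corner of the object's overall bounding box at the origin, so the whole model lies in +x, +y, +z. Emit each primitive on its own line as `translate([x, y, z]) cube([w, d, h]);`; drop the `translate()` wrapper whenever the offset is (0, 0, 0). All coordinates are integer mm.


cube([25, 319, 1850]);
translate([921, 0, 0]) cube([25, 319, 1850]);
translate([25, 0, 0]) cube([896, 319, 28]);
translate([25, 0, 336]) cube([896, 319, 28]);
translate([25, 0, 672]) cube([896, 319, 28]);
translate([25, 0, 1008]) cube([896, 319, 28]);
translate([25, 0, 1344]) cube([896, 319, 28]);
translate([25, 0, 1680]) cube([896, 319, 28]);


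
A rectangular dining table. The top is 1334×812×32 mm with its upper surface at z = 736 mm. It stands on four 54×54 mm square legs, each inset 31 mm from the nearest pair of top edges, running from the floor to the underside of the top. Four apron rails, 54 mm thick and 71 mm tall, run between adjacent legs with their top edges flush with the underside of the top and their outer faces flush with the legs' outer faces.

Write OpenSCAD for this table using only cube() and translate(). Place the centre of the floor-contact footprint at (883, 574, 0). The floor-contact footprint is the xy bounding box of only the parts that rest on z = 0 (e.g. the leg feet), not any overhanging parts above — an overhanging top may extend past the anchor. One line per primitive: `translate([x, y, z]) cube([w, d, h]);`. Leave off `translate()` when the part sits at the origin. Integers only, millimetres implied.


// leg_h = 736 - 32 = 704
// apron z = 704 - 71 = 633
translate([216, 168, 704]) cube([1334, 812, 32]);
translate([247, 199, 0]) cube([54, 54, 704]);
translate([1465, 199, 0]) cube([54, 54, 704]);
translate([247, 895, 0]) cube([54, 54, 704]);
translate([1465, 895, 0]) cube([54, 54, 704]);
translate([301, 199, 633]) cube([1164, 54, 71]);
translate([301, 895, 633]) cube([1164, 54, 71]);
translate([247, 253, 633]) cube([54, 642, 71]);
translate([1465, 253, 633]) cube([54, 642, 71]);


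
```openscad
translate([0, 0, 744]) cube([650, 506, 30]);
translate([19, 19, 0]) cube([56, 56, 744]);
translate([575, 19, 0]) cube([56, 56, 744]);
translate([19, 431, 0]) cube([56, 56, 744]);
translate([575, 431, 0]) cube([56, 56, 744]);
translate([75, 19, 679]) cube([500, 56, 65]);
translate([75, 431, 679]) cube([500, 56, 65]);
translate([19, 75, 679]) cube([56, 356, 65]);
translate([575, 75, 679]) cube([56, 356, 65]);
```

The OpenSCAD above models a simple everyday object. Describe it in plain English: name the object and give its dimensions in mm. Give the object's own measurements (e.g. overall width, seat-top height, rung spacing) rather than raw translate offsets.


A rectangular dining table. The top is 650×506×30 mm with its upper surface at z = 774 mm. It stands on four 56×56 mm square legs, each inset 19 mm from the nearest pair of top edges, running from the floor to the underside of the top. Four apron rails, 56 mm thick and 65 mm tall, run between adjacent legs with their top edges flush with the underside of the top and their outer faces flush with the legs' outer faces.


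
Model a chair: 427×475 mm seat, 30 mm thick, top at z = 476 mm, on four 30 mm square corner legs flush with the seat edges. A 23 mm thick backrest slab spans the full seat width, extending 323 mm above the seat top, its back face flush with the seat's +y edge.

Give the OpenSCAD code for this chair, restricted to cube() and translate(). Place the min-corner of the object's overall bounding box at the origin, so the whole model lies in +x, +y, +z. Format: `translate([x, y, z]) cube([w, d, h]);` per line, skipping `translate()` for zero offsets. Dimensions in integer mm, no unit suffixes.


translate([0, 0, 446]) cube([427, 475, 30]);
cube([30, 30, 446]);
translate([397, 0, 0]) cube([30, 30, 446]);
translate([0, 445, 0]) cube([30, 30, 446]);
translate([397, 445, 0]) cube([30, 30, 446]);
translate([0, 452, 476]) cube([427, 23, 323]);


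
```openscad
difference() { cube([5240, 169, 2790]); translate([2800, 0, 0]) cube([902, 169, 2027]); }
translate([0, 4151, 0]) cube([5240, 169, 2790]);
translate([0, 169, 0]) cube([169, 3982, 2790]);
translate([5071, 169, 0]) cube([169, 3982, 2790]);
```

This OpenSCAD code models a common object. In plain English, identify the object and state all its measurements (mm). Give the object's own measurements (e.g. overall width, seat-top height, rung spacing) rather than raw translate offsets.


A single room: four walls, each 2790 mm tall and 169 mm thick, enclosing an outside footprint 5240×4320 mm (x × y), no floor or roof. The front and back walls (−y and +y sides) run the full x-width; the side walls fit between their inner faces. A door opening 902 mm wide and 2027 mm tall is cut through the front wall from the floor up, its −x edge 2800 mm from the wall's −x end.


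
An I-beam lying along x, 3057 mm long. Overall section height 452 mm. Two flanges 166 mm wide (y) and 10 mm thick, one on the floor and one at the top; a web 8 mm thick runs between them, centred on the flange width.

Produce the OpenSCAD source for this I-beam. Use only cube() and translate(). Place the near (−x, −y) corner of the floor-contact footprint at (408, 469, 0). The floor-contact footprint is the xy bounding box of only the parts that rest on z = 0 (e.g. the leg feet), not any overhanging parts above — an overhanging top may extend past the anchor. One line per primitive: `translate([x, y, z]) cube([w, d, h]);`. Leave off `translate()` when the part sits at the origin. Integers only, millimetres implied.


translate([408, 469, 0]) cube([3057, 166, 10]);
translate([408, 548, 10]) cube([3057, 8, 432]);
translate([408, 469, 442]) cube([3057, 166, 10]);


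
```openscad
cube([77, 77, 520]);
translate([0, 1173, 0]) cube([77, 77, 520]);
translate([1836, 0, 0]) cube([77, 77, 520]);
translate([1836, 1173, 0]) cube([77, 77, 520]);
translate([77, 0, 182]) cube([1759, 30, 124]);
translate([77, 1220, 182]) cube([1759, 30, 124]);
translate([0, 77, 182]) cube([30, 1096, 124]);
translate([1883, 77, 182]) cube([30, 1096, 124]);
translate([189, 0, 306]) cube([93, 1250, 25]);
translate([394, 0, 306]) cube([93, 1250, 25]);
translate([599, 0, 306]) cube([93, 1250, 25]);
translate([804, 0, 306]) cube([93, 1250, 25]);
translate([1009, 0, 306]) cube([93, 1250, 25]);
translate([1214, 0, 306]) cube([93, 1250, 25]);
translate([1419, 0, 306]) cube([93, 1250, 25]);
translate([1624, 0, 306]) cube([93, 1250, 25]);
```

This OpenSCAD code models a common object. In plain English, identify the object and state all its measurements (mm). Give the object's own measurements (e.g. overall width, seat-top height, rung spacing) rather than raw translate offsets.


A bed frame 1913 mm long (x) by 1250 mm wide (y). Four 77×77 mm corner posts, 520 mm tall, at the corners of the footprint. Four rails of 30 mm thickness and 124 mm height run between adjacent posts with their undersides at z = 182 mm, their outer faces flush with the outside of the frame (the two x-running rails run between the posts' inner faces; the two y-running rails run between the posts' inner faces). 8 slats, each 93 mm wide (x) and 25 mm thick, lie across the top of the two x-running rails, running the full 1250 mm width of the frame in y; along x they sit between the end posts with a 112 mm gap after the −x posts and between neighbouring slats, leaving 119 mm before the +x posts.


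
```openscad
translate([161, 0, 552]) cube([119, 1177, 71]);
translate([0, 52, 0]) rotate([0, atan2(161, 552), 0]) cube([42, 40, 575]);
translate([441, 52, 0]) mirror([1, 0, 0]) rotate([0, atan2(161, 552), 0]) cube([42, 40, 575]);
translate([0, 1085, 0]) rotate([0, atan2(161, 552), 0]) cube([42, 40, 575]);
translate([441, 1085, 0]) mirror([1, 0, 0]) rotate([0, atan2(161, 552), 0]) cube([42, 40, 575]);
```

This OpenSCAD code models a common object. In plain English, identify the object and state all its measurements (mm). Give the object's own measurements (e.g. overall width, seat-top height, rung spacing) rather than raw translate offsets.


A sawhorse. A 119×1177×71 mm beam (x, y, z) sits on two A-frame leg pairs. Each pair is two raked legs of 42×40 mm section (40 mm along y) splaying symmetrically in x. Each leg rises 552 mm vertically over 161 mm of horizontal reach and is 575 mm long along its own axis. Every leg's outer bottom edge rests on the floor and its outer top edge meets a bottom edge of the beam — the left legs (tilting toward +x) meet the beam's −x bottom edge, the right legs (their mirror images, tilting toward −x) meet its +x bottom edge — so the leg tops tuck under the beam, the beam's underside is 552 mm above the floor, and the feet are 441 mm apart outside-to-outside with the beam centred between them. The two leg pairs are set in 52 mm from either end of the beam.


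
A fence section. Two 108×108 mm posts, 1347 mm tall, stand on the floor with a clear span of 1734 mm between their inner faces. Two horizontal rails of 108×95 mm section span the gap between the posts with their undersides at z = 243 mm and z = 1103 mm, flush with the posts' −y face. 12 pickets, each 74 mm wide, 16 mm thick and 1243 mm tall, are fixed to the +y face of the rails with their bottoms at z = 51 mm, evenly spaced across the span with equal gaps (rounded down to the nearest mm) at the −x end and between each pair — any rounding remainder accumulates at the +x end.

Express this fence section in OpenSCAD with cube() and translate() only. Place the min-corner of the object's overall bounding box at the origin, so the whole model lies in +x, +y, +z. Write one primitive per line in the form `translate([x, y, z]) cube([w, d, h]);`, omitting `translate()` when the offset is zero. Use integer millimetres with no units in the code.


cube([108, 108, 1347]);
translate([1842, 0, 0]) cube([108, 108, 1347]);
translate([108, 0, 243]) cube([1734, 108, 95]);
translate([108, 0, 1103]) cube([1734, 108, 95]);
translate([173, 108, 51]) cube([74, 16, 1243]);
translate([312, 108, 51]) cube([74, 16, 1243]);
translate([451, 108, 51]) cube([74, 16, 1243]);
translate([590, 108, 51]) cube([74, 16, 1243]);
translate([729, 108, 51]) cube([74, 16, 1243]);
translate([868, 108, 51]) cube([74, 16, 1243]);
translate([1007, 108, 51]) cube([74, 16, 1243]);
translate([1146, 108, 51]) cube([74, 16, 1243]);
translate([1285, 108, 51]) cube([74, 16, 1243]);
translate([1424, 108, 51]) cube([74, 16, 1243]);
translate([1563, 108, 51]) cube([74, 16, 1243]);
translate([1702, 108, 51]) cube([74, 16, 1243]);


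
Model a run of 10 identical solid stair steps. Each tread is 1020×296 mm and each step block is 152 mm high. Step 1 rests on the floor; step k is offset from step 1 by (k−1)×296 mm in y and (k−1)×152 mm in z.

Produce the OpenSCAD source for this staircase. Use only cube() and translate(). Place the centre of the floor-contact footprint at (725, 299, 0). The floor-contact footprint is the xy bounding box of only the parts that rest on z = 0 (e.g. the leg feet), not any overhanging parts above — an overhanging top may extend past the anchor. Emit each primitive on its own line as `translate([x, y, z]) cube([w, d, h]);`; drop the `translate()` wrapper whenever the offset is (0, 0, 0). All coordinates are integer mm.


translate([215, 151, 0]) cube([1020, 296, 152]);
translate([215, 447, 152]) cube([1020, 296, 152]);
translate([215, 743, 304]) cube([1020, 296, 152]);
translate([215, 1039, 456]) cube([1020, 296, 152]);
translate([215, 1335, 608]) cube([1020, 296, 152]);
translate([215, 1631, 760]) cube([1020, 296, 152]);
translate([215, 1927, 912]) cube([1020, 296, 152]);
translate([215, 2223, 1064]) cube([1020, 296, 152]);
translate([215, 2519, 1216]) cube([1020, 296, 152]);
translate([215, 2815, 1368]) cube([1020, 296, 152]);


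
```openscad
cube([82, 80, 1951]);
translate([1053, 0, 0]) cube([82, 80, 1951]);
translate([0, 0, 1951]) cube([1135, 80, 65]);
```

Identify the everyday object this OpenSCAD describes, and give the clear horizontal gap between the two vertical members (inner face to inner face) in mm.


A door frame. The clear opening width is 971 mm.

Two 1951 mm tall posts with a header on top — a door frame. The left jamb is 82 mm wide at x = 0; the right jamb starts at x = 1053. The clear opening is 1053 − 82 = 971 mm.


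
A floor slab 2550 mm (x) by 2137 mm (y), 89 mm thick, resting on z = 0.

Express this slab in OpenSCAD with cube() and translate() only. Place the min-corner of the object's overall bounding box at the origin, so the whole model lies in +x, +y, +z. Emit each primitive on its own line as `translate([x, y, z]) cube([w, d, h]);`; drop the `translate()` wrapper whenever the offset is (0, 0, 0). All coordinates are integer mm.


cube([2550, 2137, 89]);


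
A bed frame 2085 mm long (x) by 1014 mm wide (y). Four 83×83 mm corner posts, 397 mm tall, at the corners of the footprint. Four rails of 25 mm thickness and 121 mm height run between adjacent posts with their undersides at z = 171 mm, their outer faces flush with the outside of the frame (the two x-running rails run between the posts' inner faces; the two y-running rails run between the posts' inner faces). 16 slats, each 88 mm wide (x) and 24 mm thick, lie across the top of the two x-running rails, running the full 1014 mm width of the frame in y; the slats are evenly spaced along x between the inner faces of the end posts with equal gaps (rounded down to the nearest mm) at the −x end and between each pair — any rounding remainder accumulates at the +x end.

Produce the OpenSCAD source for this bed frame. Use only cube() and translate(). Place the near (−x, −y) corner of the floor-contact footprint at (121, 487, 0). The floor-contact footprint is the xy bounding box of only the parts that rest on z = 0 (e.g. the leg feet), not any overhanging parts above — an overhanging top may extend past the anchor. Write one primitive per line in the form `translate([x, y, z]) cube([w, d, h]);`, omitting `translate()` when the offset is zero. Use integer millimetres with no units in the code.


translate([121, 487, 0]) cube([83, 83, 397]);
translate([121, 1418, 0]) cube([83, 83, 397]);
translate([2123, 487, 0]) cube([83, 83, 397]);
translate([2123, 1418, 0]) cube([83, 83, 397]);
translate([204, 487, 171]) cube([1919, 25, 121]);
translate([204, 1476, 171]) cube([1919, 25, 121]);
translate([121, 570, 171]) cube([25, 848, 121]);
translate([2181, 570, 171]) cube([25, 848, 121]);
translate([234, 487, 292]) cube([88, 1014, 24]);
translate([352, 487, 292]) cube([88, 1014, 24]);
translate([470, 487, 292]) cube([88, 1014, 24]);
translate([588, 487, 292]) cube([88, 1014, 24]);
translate([706, 487, 292]) cube([88, 1014, 24]);
translate([824, 487, 292]) cube([88, 1014, 24]);
translate([942, 487, 292]) cube([88, 1014, 24]);
translate([1060, 487, 292]) cube([88, 1014, 24]);
translate([1178, 487, 292]) cube([88, 1014, 24]);
translate([1296, 487, 292]) cube([88, 1014, 24]);
translate([1414, 487, 292]) cube([88, 1014, 24]);
translate([1532, 487, 292]) cube([88, 1014, 24]);
translate([1650, 487, 292]) cube([88, 1014, 24]);
translate([1768, 487, 292]) cube([88, 1014, 24]);
translate([1886, 487, 292]) cube([88, 1014, 24]);
translate([2004, 487, 292]) cube([88, 1014, 24]);


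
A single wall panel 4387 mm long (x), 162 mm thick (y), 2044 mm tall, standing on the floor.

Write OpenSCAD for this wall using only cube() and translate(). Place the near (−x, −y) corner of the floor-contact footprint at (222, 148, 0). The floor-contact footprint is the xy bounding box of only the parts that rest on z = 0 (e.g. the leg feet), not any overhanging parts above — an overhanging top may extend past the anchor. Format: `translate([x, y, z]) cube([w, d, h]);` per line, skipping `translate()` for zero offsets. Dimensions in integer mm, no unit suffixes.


translate([222, 148, 0]) cube([4387, 162, 2044]);


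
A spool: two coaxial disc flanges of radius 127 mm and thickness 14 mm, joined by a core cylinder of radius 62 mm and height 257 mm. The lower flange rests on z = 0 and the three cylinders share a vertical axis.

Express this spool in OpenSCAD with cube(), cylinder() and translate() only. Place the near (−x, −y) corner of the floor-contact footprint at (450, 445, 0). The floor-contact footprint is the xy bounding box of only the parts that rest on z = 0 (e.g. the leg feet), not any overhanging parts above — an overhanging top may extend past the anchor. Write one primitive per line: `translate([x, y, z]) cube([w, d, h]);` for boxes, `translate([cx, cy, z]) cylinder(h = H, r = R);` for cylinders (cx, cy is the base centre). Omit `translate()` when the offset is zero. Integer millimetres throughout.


translate([577, 572, 0]) cylinder(h = 14, r = 127);
translate([577, 572, 14]) cylinder(h = 257, r = 62);
translate([577, 572, 271]) cylinder(h = 14, r = 127);


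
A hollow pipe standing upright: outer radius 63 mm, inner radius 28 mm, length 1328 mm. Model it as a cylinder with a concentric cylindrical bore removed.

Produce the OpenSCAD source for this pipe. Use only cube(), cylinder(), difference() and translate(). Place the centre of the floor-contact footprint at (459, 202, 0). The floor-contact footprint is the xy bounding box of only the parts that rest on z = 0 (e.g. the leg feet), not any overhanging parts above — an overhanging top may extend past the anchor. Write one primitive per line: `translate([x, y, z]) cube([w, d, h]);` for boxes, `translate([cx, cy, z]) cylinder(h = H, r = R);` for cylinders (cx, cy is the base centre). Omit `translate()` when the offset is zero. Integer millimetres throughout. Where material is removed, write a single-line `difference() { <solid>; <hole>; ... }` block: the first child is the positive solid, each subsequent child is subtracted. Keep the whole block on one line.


difference() { translate([459, 202, 0]) cylinder(h = 1328, r = 63); translate([459, 202, 0]) cylinder(h = 1328, r = 28); }


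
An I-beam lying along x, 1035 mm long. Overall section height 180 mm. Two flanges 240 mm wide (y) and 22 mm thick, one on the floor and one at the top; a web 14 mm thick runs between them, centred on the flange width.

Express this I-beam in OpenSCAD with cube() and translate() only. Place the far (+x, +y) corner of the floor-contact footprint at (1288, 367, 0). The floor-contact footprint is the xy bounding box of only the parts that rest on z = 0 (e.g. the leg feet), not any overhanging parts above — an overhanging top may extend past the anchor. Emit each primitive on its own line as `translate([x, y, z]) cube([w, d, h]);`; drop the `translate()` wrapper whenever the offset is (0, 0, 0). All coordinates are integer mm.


translate([253, 127, 0]) cube([1035, 240, 22]);
translate([253, 240, 22]) cube([1035, 14, 136]);
translate([253, 127, 158]) cube([1035, 240, 22]);


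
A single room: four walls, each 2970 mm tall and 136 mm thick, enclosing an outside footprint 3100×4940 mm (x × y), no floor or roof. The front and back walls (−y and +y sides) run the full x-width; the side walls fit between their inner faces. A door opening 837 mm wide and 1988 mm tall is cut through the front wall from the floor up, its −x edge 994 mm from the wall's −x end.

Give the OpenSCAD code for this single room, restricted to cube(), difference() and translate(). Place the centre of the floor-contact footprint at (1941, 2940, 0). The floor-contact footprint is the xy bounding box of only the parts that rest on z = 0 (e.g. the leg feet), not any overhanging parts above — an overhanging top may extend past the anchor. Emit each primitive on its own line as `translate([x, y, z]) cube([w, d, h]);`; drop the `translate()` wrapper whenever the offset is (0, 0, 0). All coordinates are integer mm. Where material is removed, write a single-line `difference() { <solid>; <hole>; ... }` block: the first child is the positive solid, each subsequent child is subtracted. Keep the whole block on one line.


difference() { translate([391, 470, 0]) cube([3100, 136, 2970]); translate([1385, 470, 0]) cube([837, 136, 1988]); }
translate([391, 5274, 0]) cube([3100, 136, 2970]);
translate([391, 606, 0]) cube([136, 4668, 2970]);
translate([3355, 606, 0]) cube([136, 4668, 2970]);


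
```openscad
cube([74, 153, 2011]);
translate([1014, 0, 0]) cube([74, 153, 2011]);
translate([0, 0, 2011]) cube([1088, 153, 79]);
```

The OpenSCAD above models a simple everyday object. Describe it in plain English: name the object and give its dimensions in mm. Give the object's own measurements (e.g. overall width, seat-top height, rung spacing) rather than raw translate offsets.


A door frame. The clear opening is 940 mm wide and 2011 mm high. Two 74 mm wide jambs, 153 mm deep, stand either side of the opening from the floor to the top of the opening. A 79 mm thick head sits across the top of both jambs, spanning the full outside width of the frame.


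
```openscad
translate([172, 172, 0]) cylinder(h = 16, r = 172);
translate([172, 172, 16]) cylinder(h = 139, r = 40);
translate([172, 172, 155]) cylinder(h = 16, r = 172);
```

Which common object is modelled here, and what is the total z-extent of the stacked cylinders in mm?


A spool. The overall height is 171 mm.

Three coaxial cylinders, large–small–large — a spool. Two 16 mm flanges and a 139 mm core give 16 + 139 + 16 = 171 mm.


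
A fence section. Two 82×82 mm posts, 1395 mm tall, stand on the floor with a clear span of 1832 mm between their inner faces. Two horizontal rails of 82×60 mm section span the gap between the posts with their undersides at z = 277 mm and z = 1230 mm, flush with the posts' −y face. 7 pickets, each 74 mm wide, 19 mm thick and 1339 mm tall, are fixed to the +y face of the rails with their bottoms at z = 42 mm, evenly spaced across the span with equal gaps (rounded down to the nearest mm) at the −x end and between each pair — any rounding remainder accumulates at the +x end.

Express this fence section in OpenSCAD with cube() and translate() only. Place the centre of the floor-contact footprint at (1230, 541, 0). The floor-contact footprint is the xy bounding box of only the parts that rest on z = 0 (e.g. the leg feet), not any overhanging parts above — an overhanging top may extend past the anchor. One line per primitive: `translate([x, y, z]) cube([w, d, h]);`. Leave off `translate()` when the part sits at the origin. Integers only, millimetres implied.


translate([232, 500, 0]) cube([82, 82, 1395]);
translate([2146, 500, 0]) cube([82, 82, 1395]);
translate([314, 500, 277]) cube([1832, 82, 60]);
translate([314, 500, 1230]) cube([1832, 82, 60]);
translate([478, 582, 42]) cube([74, 19, 1339]);
translate([716, 582, 42]) cube([74, 19, 1339]);
translate([954, 582, 42]) cube([74, 19, 1339]);
translate([1192, 582, 42]) cube([74, 19, 1339]);
translate([1430, 582, 42]) cube([74, 19, 1339]);
translate([1668, 582, 42]) cube([74, 19, 1339]);
translate([1906, 582, 42]) cube([74, 19, 1339]);


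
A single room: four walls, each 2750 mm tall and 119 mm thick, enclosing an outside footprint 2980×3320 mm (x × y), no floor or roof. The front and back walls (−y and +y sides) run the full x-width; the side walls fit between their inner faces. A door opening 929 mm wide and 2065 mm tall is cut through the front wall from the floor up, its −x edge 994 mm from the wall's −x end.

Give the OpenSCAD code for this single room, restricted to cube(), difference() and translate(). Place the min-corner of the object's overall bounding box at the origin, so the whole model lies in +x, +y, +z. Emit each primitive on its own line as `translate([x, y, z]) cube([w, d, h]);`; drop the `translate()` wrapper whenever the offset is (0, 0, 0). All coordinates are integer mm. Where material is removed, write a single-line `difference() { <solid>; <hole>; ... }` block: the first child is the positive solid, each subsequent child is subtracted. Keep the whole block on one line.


difference() { cube([2980, 119, 2750]); translate([994, 0, 0]) cube([929, 119, 2065]); }
translate([0, 3201, 0]) cube([2980, 119, 2750]);
translate([0, 119, 0]) cube([119, 3082, 2750]);
translate([2861, 119, 0]) cube([119, 3082, 2750]);


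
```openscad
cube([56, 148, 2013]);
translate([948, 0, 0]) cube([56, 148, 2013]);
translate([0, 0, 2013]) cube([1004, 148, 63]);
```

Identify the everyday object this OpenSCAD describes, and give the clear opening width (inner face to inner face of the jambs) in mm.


A door frame. The clear opening width is 892 mm.

Two 2013 mm tall posts with a header on top — a door frame. The left jamb is 56 mm wide at x = 0; the right jamb starts at x = 948. The clear opening is 948 − 56 = 892 mm.


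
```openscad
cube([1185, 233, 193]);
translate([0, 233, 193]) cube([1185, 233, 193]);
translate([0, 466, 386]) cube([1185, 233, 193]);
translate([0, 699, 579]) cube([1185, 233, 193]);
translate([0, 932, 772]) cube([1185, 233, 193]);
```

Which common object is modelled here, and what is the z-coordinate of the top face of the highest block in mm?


A staircase. The total rise is 965 mm.

5 identical blocks, each offset up and back from the previous — a staircase. Each step is 193 mm tall and there are 5 of them, so the total rise is 5 × 193 = 965 mm.


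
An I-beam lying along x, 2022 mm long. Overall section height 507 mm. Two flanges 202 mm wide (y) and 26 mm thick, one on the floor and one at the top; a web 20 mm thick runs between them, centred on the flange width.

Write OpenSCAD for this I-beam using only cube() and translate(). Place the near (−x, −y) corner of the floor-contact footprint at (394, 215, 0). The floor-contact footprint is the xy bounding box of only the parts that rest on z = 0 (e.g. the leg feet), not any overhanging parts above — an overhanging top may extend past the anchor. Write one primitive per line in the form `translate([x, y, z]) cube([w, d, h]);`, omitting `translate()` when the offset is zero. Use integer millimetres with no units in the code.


translate([394, 215, 0]) cube([2022, 202, 26]);
translate([394, 306, 26]) cube([2022, 20, 455]);
translate([394, 215, 481]) cube([2022, 202, 26]);


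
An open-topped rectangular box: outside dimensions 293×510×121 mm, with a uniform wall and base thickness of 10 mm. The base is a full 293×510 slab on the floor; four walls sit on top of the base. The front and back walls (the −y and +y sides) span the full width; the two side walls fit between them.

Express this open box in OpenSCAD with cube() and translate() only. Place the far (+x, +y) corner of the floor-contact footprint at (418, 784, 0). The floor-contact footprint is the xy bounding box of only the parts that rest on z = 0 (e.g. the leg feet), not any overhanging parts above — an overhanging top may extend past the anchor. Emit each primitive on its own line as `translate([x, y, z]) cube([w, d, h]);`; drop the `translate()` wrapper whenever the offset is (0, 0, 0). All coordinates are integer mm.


translate([125, 274, 0]) cube([293, 510, 10]);
translate([125, 274, 10]) cube([293, 10, 111]);
translate([125, 774, 10]) cube([293, 10, 111]);
translate([125, 284, 10]) cube([10, 490, 111]);
translate([408, 284, 10]) cube([10, 490, 111]);


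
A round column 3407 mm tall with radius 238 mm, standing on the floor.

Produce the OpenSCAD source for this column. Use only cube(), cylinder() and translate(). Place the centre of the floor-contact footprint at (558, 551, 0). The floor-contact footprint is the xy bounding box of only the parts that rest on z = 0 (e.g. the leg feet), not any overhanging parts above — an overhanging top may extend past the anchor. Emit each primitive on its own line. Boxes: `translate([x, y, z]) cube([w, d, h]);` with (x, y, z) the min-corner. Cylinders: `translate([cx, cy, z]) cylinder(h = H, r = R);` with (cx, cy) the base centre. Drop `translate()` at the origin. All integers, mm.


translate([558, 551, 0]) cylinder(h = 3407, r = 238);


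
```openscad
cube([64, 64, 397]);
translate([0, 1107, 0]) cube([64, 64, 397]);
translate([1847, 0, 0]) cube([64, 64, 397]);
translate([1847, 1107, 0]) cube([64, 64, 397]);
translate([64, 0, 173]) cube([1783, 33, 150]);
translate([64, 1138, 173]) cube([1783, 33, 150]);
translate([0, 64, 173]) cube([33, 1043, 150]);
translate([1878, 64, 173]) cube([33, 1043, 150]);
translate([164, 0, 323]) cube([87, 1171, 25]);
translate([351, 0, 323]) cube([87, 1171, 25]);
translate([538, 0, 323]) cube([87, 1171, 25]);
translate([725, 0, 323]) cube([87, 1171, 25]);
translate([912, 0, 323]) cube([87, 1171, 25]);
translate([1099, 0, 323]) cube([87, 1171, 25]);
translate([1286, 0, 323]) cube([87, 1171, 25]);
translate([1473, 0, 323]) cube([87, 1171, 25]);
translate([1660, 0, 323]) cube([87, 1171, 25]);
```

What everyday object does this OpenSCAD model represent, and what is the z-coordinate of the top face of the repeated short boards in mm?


A bed frame. The slat-top height is 348 mm.

Four posts, four rails, and a row of slats — a bed frame. Slats sit on the rails at z = 173 + 150 = 323; with slat thickness 25, the top is 348 mm.


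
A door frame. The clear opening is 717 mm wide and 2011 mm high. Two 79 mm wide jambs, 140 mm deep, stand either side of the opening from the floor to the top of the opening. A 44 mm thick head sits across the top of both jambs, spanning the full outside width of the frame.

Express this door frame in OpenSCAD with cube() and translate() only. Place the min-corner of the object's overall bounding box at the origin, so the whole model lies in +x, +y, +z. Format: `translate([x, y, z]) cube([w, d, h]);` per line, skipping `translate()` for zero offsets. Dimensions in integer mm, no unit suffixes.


cube([79, 140, 2011]);
translate([796, 0, 0]) cube([79, 140, 2011]);
translate([0, 0, 2011]) cube([875, 140, 44]);


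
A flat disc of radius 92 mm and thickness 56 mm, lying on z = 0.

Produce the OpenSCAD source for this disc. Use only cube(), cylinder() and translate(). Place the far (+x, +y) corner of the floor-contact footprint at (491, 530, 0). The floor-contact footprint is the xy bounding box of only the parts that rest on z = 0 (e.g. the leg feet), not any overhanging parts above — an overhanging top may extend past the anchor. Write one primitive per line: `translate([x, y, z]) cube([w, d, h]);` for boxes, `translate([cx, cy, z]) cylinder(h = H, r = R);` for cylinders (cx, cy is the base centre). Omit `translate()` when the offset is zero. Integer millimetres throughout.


translate([399, 438, 0]) cylinder(h = 56, r = 92);


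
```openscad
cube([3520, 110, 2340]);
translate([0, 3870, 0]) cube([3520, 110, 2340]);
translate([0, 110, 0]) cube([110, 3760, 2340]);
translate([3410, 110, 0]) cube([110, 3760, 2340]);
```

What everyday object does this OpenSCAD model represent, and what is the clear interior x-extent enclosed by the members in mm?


A house (or room) frame. The interior width is 3300 mm.

Four 2340 mm walls enclosing a rectangle with no floor or roof — a room or house frame. Outside width is 3520 mm and wall thickness is 110 mm, so the interior width is 3520 − 2 × 110 = 3300 mm.


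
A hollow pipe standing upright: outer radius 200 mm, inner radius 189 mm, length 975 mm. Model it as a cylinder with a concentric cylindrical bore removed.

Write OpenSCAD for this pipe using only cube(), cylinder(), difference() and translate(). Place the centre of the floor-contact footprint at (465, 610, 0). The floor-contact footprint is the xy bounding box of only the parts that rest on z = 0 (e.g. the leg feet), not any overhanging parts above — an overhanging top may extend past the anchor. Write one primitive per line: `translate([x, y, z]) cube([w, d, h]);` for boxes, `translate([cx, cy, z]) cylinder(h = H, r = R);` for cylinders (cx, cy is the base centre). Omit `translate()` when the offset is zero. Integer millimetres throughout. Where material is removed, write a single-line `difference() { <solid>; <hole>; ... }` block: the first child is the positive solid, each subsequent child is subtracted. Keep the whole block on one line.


difference() { translate([465, 610, 0]) cylinder(h = 975, r = 200); translate([465, 610, 0]) cylinder(h = 975, r = 189); }


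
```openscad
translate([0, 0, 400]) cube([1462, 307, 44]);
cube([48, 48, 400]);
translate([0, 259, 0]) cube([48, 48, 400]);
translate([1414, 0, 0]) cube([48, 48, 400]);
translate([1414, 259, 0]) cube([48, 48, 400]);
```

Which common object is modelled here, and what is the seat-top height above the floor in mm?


A bench. The seat-top height is 444 mm.

A long slab on four corner posts — a bench. The slab sits at z = 400 with thickness 44, so the top is 400 + 44 = 444 mm.


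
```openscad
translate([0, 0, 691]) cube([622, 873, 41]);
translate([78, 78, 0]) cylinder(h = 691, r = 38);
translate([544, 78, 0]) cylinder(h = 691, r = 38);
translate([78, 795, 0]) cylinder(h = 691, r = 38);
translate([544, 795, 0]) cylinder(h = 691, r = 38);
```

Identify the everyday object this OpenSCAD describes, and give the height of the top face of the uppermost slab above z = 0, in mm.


A table. The table height is 732 mm.

A 622×873×41 slab sits at z = 691 on four Ø76 mm round legs — a table. The top surface is at 691 + 41 = 732 mm.


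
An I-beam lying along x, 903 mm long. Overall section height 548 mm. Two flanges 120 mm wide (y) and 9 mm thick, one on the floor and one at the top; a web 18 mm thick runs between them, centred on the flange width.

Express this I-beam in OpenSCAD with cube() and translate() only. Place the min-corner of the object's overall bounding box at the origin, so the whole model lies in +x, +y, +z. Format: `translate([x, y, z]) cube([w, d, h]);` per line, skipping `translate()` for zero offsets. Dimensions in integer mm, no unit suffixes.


cube([903, 120, 9]);
translate([0, 51, 9]) cube([903, 18, 530]);
translate([0, 0, 539]) cube([903, 120, 9]);


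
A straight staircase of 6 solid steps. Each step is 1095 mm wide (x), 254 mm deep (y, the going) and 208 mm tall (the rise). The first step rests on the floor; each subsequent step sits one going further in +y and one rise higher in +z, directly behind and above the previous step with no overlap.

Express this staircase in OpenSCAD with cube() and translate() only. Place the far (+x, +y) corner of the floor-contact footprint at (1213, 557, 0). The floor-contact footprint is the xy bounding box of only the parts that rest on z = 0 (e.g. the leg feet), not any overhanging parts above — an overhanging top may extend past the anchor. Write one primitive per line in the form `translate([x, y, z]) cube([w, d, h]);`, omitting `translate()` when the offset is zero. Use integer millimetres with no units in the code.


translate([118, 303, 0]) cube([1095, 254, 208]);
translate([118, 557, 208]) cube([1095, 254, 208]);
translate([118, 811, 416]) cube([1095, 254, 208]);
translate([118, 1065, 624]) cube([1095, 254, 208]);
translate([118, 1319, 832]) cube([1095, 254, 208]);
translate([118, 1573, 1040]) cube([1095, 254, 208]);


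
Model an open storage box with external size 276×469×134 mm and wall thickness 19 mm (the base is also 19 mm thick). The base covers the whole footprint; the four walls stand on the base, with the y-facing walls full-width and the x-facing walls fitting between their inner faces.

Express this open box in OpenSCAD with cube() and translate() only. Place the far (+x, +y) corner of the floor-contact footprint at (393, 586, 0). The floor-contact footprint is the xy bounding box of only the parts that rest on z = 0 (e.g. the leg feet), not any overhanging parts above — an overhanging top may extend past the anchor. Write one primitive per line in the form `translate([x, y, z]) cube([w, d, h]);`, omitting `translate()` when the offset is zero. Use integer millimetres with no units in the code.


translate([117, 117, 0]) cube([276, 469, 19]);
translate([117, 117, 19]) cube([276, 19, 115]);
translate([117, 567, 19]) cube([276, 19, 115]);
translate([117, 136, 19]) cube([19, 431, 115]);
translate([374, 136, 19]) cube([19, 431, 115]);


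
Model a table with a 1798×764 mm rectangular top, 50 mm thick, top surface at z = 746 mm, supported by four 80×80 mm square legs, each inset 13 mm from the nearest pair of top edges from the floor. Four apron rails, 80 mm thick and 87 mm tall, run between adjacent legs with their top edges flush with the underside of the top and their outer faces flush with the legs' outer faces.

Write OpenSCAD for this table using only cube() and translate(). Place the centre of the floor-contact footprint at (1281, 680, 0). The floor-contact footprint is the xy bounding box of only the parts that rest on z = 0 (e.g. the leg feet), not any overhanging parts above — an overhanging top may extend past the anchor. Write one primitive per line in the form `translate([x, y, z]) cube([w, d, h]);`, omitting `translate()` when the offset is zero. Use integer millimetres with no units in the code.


translate([382, 298, 696]) cube([1798, 764, 50]);
translate([395, 311, 0]) cube([80, 80, 696]);
translate([2087, 311, 0]) cube([80, 80, 696]);
translate([395, 969, 0]) cube([80, 80, 696]);
translate([2087, 969, 0]) cube([80, 80, 696]);
translate([475, 311, 609]) cube([1612, 80, 87]);
translate([475, 969, 609]) cube([1612, 80, 87]);
translate([395, 391, 609]) cube([80, 578, 87]);
translate([2087, 391, 609]) cube([80, 578, 87]);
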